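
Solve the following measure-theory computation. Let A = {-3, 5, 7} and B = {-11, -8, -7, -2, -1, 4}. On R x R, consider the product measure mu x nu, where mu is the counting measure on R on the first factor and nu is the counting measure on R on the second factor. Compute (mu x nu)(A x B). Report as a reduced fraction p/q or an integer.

For a measurable rectangle A x B, the product measure satisfies
  (mu x nu)(A x B) = mu(A) * nu(B).
  mu(A) = 3.
  nu(B) = 6.
  (mu x nu)(A x B) = 3 * 6 = 18.

18


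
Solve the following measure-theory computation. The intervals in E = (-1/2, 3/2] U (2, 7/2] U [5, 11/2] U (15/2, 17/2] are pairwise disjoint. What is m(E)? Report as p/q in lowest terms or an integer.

For pairwise disjoint intervals, m(union_i I_i) = sum_i m(I_i),
and m is invariant under swapping open/closed endpoints (single points have measure 0).
So m(E) = sum_i (b_i - a_i).
  I_1 has length 3/2 - (-1/2) = 2.
  I_2 has length 7/2 - 2 = 3/2.
  I_3 has length 11/2 - 5 = 1/2.
  I_4 has length 17/2 - 15/2 = 1.
Summing:
  m(E) = 2 + 3/2 + 1/2 + 1 = 5.

5


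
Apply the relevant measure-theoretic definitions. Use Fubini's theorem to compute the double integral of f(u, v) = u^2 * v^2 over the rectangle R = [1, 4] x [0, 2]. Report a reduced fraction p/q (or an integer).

f(u, v) is a tensor product of a function of u and a function of v, and both factors are bounded continuous (hence Lebesgue integrable) on the rectangle, so Fubini's theorem applies:
  integral_R f d(m x m) = (integral_a1^b1 u^2 du) * (integral_a2^b2 v^2 dv).
Inner integral in u: integral_{1}^{4} u^2 du = (4^3 - 1^3)/3
  = 21.
Inner integral in v: integral_{0}^{2} v^2 dv = (2^3 - 0^3)/3
  = 8/3.
Product: (21) * (8/3) = 56.

56


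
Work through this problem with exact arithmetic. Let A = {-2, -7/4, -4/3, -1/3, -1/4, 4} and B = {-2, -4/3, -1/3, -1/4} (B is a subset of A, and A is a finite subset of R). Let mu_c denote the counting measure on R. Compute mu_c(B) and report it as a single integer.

Counting measure assigns mu_c(E) = |E| (number of elements) when E is finite.
B has 4 element(s), so mu_c(B) = 4.

4


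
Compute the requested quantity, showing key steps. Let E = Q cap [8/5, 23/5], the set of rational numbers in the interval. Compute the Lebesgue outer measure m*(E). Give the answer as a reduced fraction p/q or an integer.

Q cap [8/5, 23/5] is countable; list its elements as q_1, q_2, ... . Fix eps > 0 and cover the k-th point by an interval of length eps * 2^(-k). The cover has total length eps * sum_{k>=1} 2^(-k) = eps, so by definition of outer measure m*(Q cap [8/5, 23/5]) <= eps. Since eps was arbitrary and m* >= 0, the outer measure is 0.

0


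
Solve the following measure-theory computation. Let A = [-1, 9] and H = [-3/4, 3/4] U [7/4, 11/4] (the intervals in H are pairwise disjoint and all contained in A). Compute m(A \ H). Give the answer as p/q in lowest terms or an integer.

The ambient interval has length m(A) = 9 - (-1) = 10.
Since the holes are disjoint and sit inside A, by finite additivity
  m(H) = sum_i (b_i - a_i), and m(A \ H) = m(A) - m(H).
Computing the hole measures:
  m(H_1) = 3/4 - (-3/4) = 3/2.
  m(H_2) = 11/4 - 7/4 = 1.
Summed: m(H) = 3/2 + 1 = 5/2.
So m(A \ H) = 10 - 5/2 = 15/2.

15/2


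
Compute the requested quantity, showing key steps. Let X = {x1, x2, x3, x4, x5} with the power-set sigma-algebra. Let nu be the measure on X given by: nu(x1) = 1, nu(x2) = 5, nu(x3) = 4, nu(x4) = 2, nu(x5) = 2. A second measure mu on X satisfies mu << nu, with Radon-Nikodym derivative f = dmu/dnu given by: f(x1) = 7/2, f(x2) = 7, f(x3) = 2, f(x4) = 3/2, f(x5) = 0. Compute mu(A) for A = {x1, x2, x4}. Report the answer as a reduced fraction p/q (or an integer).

By the defining property of the Radon-Nikodym derivative, for every measurable set A,
  mu(A) = integral_A f dnu.
Since nu is a discrete measure concentrated on the atoms of X, the integral over A reduces to the sum
  mu(A) = sum_{x in A} f(x) * nu({x}).
Computing each term:
  x1: f(x1) * nu(x1) = 7/2 * 1 = 7/2.
  x2: f(x2) * nu(x2) = 7 * 5 = 35.
  x4: f(x4) * nu(x4) = 3/2 * 2 = 3.
Summing: mu(A) = 7/2 + 35 + 3 = 83/2.

83/2


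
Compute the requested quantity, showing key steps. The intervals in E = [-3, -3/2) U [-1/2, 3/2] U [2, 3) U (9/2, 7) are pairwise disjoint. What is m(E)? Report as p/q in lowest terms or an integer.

For pairwise disjoint intervals, m(union_i I_i) = sum_i m(I_i),
and m is invariant under swapping open/closed endpoints (single points have measure 0).
So m(E) = sum_i (b_i - a_i).
  I_1 has length -3/2 - (-3) = 3/2.
  I_2 has length 3/2 - (-1/2) = 2.
  I_3 has length 3 - 2 = 1.
  I_4 has length 7 - 9/2 = 5/2.
Summing:
  m(E) = 3/2 + 2 + 1 + 5/2 = 7.

7


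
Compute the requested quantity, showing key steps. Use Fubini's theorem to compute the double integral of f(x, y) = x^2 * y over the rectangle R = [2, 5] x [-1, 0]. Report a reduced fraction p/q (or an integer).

f(x, y) is a tensor product of a function of x and a function of y, and both factors are bounded continuous (hence Lebesgue integrable) on the rectangle, so Fubini's theorem applies:
  integral_R f d(m x m) = (integral_a1^b1 x^2 dx) * (integral_a2^b2 y dy).
Inner integral in x: integral_{2}^{5} x^2 dx = (5^3 - 2^3)/3
  = 39.
Inner integral in y: integral_{-1}^{0} y dy = (0^2 - (-1)^2)/2
  = -1/2.
Product: (39) * (-1/2) = -39/2.

-39/2


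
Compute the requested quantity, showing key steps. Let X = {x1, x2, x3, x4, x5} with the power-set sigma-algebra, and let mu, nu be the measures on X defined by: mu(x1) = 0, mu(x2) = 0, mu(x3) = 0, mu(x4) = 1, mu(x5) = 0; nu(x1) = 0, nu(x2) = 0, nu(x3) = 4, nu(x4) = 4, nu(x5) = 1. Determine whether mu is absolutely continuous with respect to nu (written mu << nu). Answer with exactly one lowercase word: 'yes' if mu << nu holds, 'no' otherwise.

mu << nu means: every nu-null measurable set is also mu-null; equivalently, for every atom x, if nu({x}) = 0 then mu({x}) = 0.
Checking each atom:
  x1: nu = 0, mu = 0 -> consistent with mu << nu.
  x2: nu = 0, mu = 0 -> consistent with mu << nu.
  x3: nu = 4 > 0 -> no constraint.
  x4: nu = 4 > 0 -> no constraint.
  x5: nu = 1 > 0 -> no constraint.
No atom violates the condition. Therefore mu << nu.

yes


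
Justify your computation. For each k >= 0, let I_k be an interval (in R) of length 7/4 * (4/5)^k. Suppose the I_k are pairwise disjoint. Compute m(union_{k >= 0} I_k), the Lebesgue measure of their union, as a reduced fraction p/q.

By countable additivity of the Lebesgue measure on pairwise disjoint measurable sets,
  m(union_{k >= 0} I_k) = sum_{k >= 0} m(I_k) = sum_{k >= 0} a * r^k,
  with a = 7/4 and r = 4/5.
Since 0 < r = 4/5 < 1, the geometric series converges:
  sum_{k >= 0} a * r^k = a / (1 - r).
  = 7/4 / (1 - 4/5)
  = 7/4 / (1/5)
  = 35/4.

35/4


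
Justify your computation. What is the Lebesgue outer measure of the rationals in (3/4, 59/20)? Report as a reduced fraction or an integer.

E = Q cap (3/4, 59/20) is a subset of Q, which is countable. Enumerate Q = {q_1, q_2, ...}; for any eps > 0, cover q_k by the open interval (q_k - eps/2^(k+1), q_k + eps/2^(k+1)), of length eps/2^k. The total cover length is sum_{k>=1} eps/2^k = eps. Hence m*(E) <= m*(Q) <= eps for every eps > 0, and since outer measure is non-negative, m*(E) = 0.

0


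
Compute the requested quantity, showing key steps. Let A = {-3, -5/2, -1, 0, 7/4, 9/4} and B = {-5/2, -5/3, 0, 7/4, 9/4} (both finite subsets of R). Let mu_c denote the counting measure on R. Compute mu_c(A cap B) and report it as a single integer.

Counting measure on a finite set equals cardinality. mu_c(A cap B) = |A cap B| (elements appearing in both).
Enumerating the elements of A that also lie in B gives 4 element(s).
So mu_c(A cap B) = 4.

4


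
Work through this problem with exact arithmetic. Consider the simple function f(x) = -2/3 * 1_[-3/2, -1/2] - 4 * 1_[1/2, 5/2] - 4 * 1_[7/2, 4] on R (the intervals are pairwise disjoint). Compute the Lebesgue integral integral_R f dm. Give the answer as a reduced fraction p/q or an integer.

For a simple function f = sum_i c_i * 1_{A_i} with disjoint A_i,
  integral f dm = sum_i c_i * m(A_i).
Lengths of the A_i:
  m(A_1) = -1/2 - (-3/2) = 1.
  m(A_2) = 5/2 - 1/2 = 2.
  m(A_3) = 4 - 7/2 = 1/2.
Contributions c_i * m(A_i):
  (-2/3) * (1) = -2/3.
  (-4) * (2) = -8.
  (-4) * (1/2) = -2.
Total: -2/3 - 8 - 2 = -32/3.

-32/3


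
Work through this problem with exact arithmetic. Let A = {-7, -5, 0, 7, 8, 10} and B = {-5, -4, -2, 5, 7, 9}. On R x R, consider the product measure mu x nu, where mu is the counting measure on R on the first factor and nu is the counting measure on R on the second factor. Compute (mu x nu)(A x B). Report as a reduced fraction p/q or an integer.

For a measurable rectangle A x B, the product measure satisfies
  (mu x nu)(A x B) = mu(A) * nu(B).
  mu(A) = 6.
  nu(B) = 6.
  (mu x nu)(A x B) = 6 * 6 = 36.

36


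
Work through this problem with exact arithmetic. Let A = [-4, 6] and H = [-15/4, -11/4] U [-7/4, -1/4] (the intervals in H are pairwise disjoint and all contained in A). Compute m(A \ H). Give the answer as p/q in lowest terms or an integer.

The ambient interval has length m(A) = 6 - (-4) = 10.
Since the holes are disjoint and sit inside A, by finite additivity
  m(H) = sum_i (b_i - a_i), and m(A \ H) = m(A) - m(H).
Computing the hole measures:
  m(H_1) = -11/4 - (-15/4) = 1.
  m(H_2) = -1/4 - (-7/4) = 3/2.
Summed: m(H) = 1 + 3/2 = 5/2.
So m(A \ H) = 10 - 5/2 = 15/2.

15/2


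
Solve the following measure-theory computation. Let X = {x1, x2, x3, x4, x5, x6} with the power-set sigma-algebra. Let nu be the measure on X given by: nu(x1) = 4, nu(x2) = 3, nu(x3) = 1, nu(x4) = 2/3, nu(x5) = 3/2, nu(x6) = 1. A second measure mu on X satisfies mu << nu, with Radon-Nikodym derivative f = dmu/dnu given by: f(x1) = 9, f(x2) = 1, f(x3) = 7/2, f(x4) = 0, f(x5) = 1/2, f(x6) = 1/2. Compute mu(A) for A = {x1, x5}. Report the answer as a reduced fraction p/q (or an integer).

By the defining property of the Radon-Nikodym derivative, for every measurable set A,
  mu(A) = integral_A f dnu.
Since nu is a discrete measure concentrated on the atoms of X, the integral over A reduces to the sum
  mu(A) = sum_{x in A} f(x) * nu({x}).
Computing each term:
  x1: f(x1) * nu(x1) = 9 * 4 = 36.
  x5: f(x5) * nu(x5) = 1/2 * 3/2 = 3/4.
Summing: mu(A) = 36 + 3/4 = 147/4.

147/4


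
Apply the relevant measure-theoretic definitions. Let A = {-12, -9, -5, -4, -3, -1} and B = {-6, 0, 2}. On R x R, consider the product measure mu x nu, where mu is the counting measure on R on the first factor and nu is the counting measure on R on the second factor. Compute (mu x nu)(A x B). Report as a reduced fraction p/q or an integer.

For a measurable rectangle A x B, the product measure satisfies
  (mu x nu)(A x B) = mu(A) * nu(B).
  mu(A) = 6.
  nu(B) = 3.
  (mu x nu)(A x B) = 6 * 3 = 18.

18


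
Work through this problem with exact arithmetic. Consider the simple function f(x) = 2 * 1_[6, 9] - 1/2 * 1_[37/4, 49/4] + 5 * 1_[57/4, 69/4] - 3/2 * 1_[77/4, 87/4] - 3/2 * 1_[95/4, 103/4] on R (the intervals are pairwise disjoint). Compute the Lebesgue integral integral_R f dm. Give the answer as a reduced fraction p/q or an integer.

For a simple function f = sum_i c_i * 1_{A_i} with disjoint A_i,
  integral f dm = sum_i c_i * m(A_i).
Lengths of the A_i:
  m(A_1) = 9 - 6 = 3.
  m(A_2) = 49/4 - 37/4 = 3.
  m(A_3) = 69/4 - 57/4 = 3.
  m(A_4) = 87/4 - 77/4 = 5/2.
  m(A_5) = 103/4 - 95/4 = 2.
Contributions c_i * m(A_i):
  (2) * (3) = 6.
  (-1/2) * (3) = -3/2.
  (5) * (3) = 15.
  (-3/2) * (5/2) = -15/4.
  (-3/2) * (2) = -3.
Total: 6 - 3/2 + 15 - 15/4 - 3 = 51/4.

51/4


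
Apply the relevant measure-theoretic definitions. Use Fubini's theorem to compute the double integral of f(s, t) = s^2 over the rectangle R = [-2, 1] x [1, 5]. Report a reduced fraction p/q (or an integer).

f(s, t) is a tensor product of a function of s and a function of t, and both factors are bounded continuous (hence Lebesgue integrable) on the rectangle, so Fubini's theorem applies:
  integral_R f d(m x m) = (integral_a1^b1 s^2 ds) * (integral_a2^b2 1 dt).
Inner integral in s: integral_{-2}^{1} s^2 ds = (1^3 - (-2)^3)/3
  = 3.
Inner integral in t: integral_{1}^{5} 1 dt = (5^1 - 1^1)/1
  = 4.
Product: (3) * (4) = 12.

12


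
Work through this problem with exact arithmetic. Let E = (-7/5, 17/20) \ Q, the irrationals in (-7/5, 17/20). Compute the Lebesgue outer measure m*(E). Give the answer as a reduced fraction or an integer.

The interval I = (-7/5, 17/20) has m(I) = 17/20 - (-7/5) = 9/4 (endpoints are measure-zero, so open/closed/half-open agree). Write I = (I cap Q) u (I \ Q). The rationals in I are countable, so m*(I cap Q) = 0 (cover each rational by intervals whose total length is arbitrarily small). By countable subadditivity m*(I) <= m*(I cap Q) + m*(I \ Q), hence m*(I \ Q) >= m(I) = 9/4. The reverse inequality m*(I \ Q) <= m*(I) = 9/4 is trivial since (I \ Q) is a subset of I. Therefore m*(I \ Q) = 9/4.

9/4


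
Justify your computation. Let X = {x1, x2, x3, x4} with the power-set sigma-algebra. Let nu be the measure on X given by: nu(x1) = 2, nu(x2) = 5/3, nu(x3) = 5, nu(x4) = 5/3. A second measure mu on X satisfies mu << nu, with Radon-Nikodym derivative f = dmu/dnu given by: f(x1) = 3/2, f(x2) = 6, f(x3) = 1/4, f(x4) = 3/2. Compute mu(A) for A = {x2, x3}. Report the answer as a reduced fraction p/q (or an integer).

By the defining property of the Radon-Nikodym derivative, for every measurable set A,
  mu(A) = integral_A f dnu.
Since nu is a discrete measure concentrated on the atoms of X, the integral over A reduces to the sum
  mu(A) = sum_{x in A} f(x) * nu({x}).
Computing each term:
  x2: f(x2) * nu(x2) = 6 * 5/3 = 10.
  x3: f(x3) * nu(x3) = 1/4 * 5 = 5/4.
Summing: mu(A) = 10 + 5/4 = 45/4.

45/4


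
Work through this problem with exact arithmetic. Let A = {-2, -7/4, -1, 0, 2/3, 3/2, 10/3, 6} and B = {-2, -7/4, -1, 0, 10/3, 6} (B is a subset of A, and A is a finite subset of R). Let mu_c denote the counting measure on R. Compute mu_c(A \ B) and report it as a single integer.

Counting measure assigns mu_c(E) = |E| (number of elements) when E is finite. For B subset A, A \ B is the set of elements of A not in B, so |A \ B| = |A| - |B|.
|A| = 8, |B| = 6, so mu_c(A \ B) = 8 - 6 = 2.

2


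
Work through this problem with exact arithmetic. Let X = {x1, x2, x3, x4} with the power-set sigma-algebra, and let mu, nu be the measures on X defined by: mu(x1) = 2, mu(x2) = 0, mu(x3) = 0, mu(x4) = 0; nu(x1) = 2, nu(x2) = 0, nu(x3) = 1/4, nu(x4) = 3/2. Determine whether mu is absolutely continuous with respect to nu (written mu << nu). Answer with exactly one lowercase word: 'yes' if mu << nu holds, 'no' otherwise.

mu << nu means: every nu-null measurable set is also mu-null; equivalently, for every atom x, if nu({x}) = 0 then mu({x}) = 0.
Checking each atom:
  x1: nu = 2 > 0 -> no constraint.
  x2: nu = 0, mu = 0 -> consistent with mu << nu.
  x3: nu = 1/4 > 0 -> no constraint.
  x4: nu = 3/2 > 0 -> no constraint.
No atom violates the condition. Therefore mu << nu.

yes


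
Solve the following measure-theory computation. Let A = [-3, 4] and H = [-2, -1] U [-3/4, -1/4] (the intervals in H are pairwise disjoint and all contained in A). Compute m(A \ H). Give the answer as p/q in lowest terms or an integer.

The ambient interval has length m(A) = 4 - (-3) = 7.
Since the holes are disjoint and sit inside A, by finite additivity
  m(H) = sum_i (b_i - a_i), and m(A \ H) = m(A) - m(H).
Computing the hole measures:
  m(H_1) = -1 - (-2) = 1.
  m(H_2) = -1/4 - (-3/4) = 1/2.
Summed: m(H) = 1 + 1/2 = 3/2.
So m(A \ H) = 7 - 3/2 = 11/2.

11/2


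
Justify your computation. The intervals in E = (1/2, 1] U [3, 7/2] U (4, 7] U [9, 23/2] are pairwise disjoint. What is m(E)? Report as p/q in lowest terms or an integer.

For pairwise disjoint intervals, m(union_i I_i) = sum_i m(I_i),
and m is invariant under swapping open/closed endpoints (single points have measure 0).
So m(E) = sum_i (b_i - a_i).
  I_1 has length 1 - 1/2 = 1/2.
  I_2 has length 7/2 - 3 = 1/2.
  I_3 has length 7 - 4 = 3.
  I_4 has length 23/2 - 9 = 5/2.
Summing:
  m(E) = 1/2 + 1/2 + 3 + 5/2 = 13/2.

13/2


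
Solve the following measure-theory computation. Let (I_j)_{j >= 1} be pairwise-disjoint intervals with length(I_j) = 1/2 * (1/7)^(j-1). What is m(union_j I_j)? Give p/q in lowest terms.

By countable additivity of the Lebesgue measure on pairwise disjoint measurable sets,
  m(union_{j >= 1} I_j) = sum_{j >= 1} m(I_j) = sum_{j >= 1} a * r^(j-1),
  with a = 1/2 and r = 1/7.
Since 0 < r = 1/7 < 1, the geometric series converges:
  sum_{j >= 1} a * r^(j-1) = a / (1 - r).
  = 1/2 / (1 - 1/7)
  = 1/2 / (6/7)
  = 7/12.

7/12


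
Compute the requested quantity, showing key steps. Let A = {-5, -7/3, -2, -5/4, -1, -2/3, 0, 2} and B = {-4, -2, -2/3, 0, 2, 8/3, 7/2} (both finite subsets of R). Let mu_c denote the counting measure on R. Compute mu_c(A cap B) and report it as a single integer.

Counting measure on a finite set equals cardinality. mu_c(A cap B) = |A cap B| (elements appearing in both).
Enumerating the elements of A that also lie in B gives 4 element(s).
So mu_c(A cap B) = 4.

4


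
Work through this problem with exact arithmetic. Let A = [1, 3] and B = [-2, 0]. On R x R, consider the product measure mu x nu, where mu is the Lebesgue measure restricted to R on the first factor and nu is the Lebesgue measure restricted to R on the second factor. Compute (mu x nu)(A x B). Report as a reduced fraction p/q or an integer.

For a measurable rectangle A x B, the product measure satisfies
  (mu x nu)(A x B) = mu(A) * nu(B).
  mu(A) = 2.
  nu(B) = 2.
  (mu x nu)(A x B) = 2 * 2 = 4.

4


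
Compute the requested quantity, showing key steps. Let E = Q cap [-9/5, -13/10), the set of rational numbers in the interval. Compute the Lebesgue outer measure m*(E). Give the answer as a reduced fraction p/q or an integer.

Q cap [-9/5, -13/10) is countable; list its elements as q_1, q_2, ... . Fix eps > 0 and cover the k-th point by an interval of length eps * 2^(-k). The cover has total length eps * sum_{k>=1} 2^(-k) = eps, so by definition of outer measure m*(Q cap [-9/5, -13/10)) <= eps. Since eps was arbitrary and m* >= 0, the outer measure is 0.

0


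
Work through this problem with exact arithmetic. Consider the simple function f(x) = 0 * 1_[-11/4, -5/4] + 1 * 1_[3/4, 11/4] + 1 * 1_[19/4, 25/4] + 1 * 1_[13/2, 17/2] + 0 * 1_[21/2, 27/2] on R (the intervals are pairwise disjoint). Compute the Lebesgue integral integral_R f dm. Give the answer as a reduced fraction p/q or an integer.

For a simple function f = sum_i c_i * 1_{A_i} with disjoint A_i,
  integral f dm = sum_i c_i * m(A_i).
Lengths of the A_i:
  m(A_1) = -5/4 - (-11/4) = 3/2.
  m(A_2) = 11/4 - 3/4 = 2.
  m(A_3) = 25/4 - 19/4 = 3/2.
  m(A_4) = 17/2 - 13/2 = 2.
  m(A_5) = 27/2 - 21/2 = 3.
Contributions c_i * m(A_i):
  (0) * (3/2) = 0.
  (1) * (2) = 2.
  (1) * (3/2) = 3/2.
  (1) * (2) = 2.
  (0) * (3) = 0.
Total: 0 + 2 + 3/2 + 2 + 0 = 11/2.

11/2


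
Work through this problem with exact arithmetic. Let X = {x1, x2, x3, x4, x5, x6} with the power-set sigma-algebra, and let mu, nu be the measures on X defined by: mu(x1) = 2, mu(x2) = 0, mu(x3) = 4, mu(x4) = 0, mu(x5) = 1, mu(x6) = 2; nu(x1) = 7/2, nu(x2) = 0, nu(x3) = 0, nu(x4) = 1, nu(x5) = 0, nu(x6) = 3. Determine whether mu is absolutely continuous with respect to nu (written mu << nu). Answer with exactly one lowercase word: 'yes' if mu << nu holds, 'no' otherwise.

mu << nu means: every nu-null measurable set is also mu-null; equivalently, for every atom x, if nu({x}) = 0 then mu({x}) = 0.
Checking each atom:
  x1: nu = 7/2 > 0 -> no constraint.
  x2: nu = 0, mu = 0 -> consistent with mu << nu.
  x3: nu = 0, mu = 4 > 0 -> violates mu << nu.
  x4: nu = 1 > 0 -> no constraint.
  x5: nu = 0, mu = 1 > 0 -> violates mu << nu.
  x6: nu = 3 > 0 -> no constraint.
The atom(s) x3, x5 violate the condition (nu = 0 but mu > 0). Therefore mu is NOT absolutely continuous w.r.t. nu.

no


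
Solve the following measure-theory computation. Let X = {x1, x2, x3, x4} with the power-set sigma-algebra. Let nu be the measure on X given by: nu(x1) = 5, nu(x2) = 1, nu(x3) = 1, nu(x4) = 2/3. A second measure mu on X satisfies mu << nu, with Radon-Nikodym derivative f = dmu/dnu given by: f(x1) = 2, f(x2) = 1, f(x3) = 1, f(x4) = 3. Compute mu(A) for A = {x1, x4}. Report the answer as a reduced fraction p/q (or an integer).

By the defining property of the Radon-Nikodym derivative, for every measurable set A,
  mu(A) = integral_A f dnu.
Since nu is a discrete measure concentrated on the atoms of X, the integral over A reduces to the sum
  mu(A) = sum_{x in A} f(x) * nu({x}).
Computing each term:
  x1: f(x1) * nu(x1) = 2 * 5 = 10.
  x4: f(x4) * nu(x4) = 3 * 2/3 = 2.
Summing: mu(A) = 10 + 2 = 12.

12


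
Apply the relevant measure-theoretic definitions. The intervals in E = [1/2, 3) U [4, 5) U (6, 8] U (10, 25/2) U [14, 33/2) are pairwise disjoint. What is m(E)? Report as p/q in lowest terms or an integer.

For pairwise disjoint intervals, m(union_i I_i) = sum_i m(I_i),
and m is invariant under swapping open/closed endpoints (single points have measure 0).
So m(E) = sum_i (b_i - a_i).
  I_1 has length 3 - 1/2 = 5/2.
  I_2 has length 5 - 4 = 1.
  I_3 has length 8 - 6 = 2.
  I_4 has length 25/2 - 10 = 5/2.
  I_5 has length 33/2 - 14 = 5/2.
Summing:
  m(E) = 5/2 + 1 + 2 + 5/2 + 5/2 = 21/2.

21/2


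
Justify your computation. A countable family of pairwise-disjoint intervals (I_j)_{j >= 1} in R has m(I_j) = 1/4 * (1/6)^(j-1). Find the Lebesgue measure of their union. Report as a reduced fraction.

By countable additivity of the Lebesgue measure on pairwise disjoint measurable sets,
  m(union_{j >= 1} I_j) = sum_{j >= 1} m(I_j) = sum_{j >= 1} a * r^(j-1),
  with a = 1/4 and r = 1/6.
Since 0 < r = 1/6 < 1, the geometric series converges:
  sum_{j >= 1} a * r^(j-1) = a / (1 - r).
  = 1/4 / (1 - 1/6)
  = 1/4 / (5/6)
  = 3/10.

3/10


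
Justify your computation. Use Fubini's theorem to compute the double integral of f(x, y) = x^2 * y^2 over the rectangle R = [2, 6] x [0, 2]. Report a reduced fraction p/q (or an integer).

f(x, y) is a tensor product of a function of x and a function of y, and both factors are bounded continuous (hence Lebesgue integrable) on the rectangle, so Fubini's theorem applies:
  integral_R f d(m x m) = (integral_a1^b1 x^2 dx) * (integral_a2^b2 y^2 dy).
Inner integral in x: integral_{2}^{6} x^2 dx = (6^3 - 2^3)/3
  = 208/3.
Inner integral in y: integral_{0}^{2} y^2 dy = (2^3 - 0^3)/3
  = 8/3.
Product: (208/3) * (8/3) = 1664/9.

1664/9


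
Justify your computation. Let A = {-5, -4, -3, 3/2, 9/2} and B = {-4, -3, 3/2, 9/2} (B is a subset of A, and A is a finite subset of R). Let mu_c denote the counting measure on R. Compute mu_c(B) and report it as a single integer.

Counting measure assigns mu_c(E) = |E| (number of elements) when E is finite.
B has 4 element(s), so mu_c(B) = 4.

4


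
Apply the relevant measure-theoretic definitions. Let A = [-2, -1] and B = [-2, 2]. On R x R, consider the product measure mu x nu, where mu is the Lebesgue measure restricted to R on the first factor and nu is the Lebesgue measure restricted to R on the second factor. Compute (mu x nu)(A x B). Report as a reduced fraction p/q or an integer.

For a measurable rectangle A x B, the product measure satisfies
  (mu x nu)(A x B) = mu(A) * nu(B).
  mu(A) = 1.
  nu(B) = 4.
  (mu x nu)(A x B) = 1 * 4 = 4.

4


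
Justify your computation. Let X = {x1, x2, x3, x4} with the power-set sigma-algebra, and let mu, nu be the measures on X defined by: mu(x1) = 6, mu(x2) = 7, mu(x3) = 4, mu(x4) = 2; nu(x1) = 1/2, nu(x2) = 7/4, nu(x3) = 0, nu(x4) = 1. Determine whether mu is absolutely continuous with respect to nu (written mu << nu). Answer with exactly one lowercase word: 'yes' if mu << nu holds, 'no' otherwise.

mu << nu means: every nu-null measurable set is also mu-null; equivalently, for every atom x, if nu({x}) = 0 then mu({x}) = 0.
Checking each atom:
  x1: nu = 1/2 > 0 -> no constraint.
  x2: nu = 7/4 > 0 -> no constraint.
  x3: nu = 0, mu = 4 > 0 -> violates mu << nu.
  x4: nu = 1 > 0 -> no constraint.
The atom(s) x3 violate the condition (nu = 0 but mu > 0). Therefore mu is NOT absolutely continuous w.r.t. nu.

no


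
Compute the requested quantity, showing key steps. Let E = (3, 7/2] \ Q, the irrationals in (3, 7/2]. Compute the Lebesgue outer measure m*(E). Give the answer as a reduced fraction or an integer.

The interval I = (3, 7/2] has m(I) = 7/2 - 3 = 1/2 (endpoints are measure-zero, so open/closed/half-open agree). Write I = (I cap Q) u (I \ Q). The rationals in I are countable, so m*(I cap Q) = 0 (cover each rational by intervals whose total length is arbitrarily small). By countable subadditivity m*(I) <= m*(I cap Q) + m*(I \ Q), hence m*(I \ Q) >= m(I) = 1/2. The reverse inequality m*(I \ Q) <= m*(I) = 1/2 is trivial since (I \ Q) is a subset of I. Therefore m*(I \ Q) = 1/2.

1/2


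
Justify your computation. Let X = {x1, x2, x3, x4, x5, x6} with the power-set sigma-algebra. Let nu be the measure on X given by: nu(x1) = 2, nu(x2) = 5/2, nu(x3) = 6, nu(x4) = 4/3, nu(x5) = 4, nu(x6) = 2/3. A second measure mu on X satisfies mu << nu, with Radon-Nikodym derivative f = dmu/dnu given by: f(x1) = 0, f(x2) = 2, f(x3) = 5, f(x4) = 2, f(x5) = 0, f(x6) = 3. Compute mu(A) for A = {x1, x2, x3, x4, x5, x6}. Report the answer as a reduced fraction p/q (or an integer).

By the defining property of the Radon-Nikodym derivative, for every measurable set A,
  mu(A) = integral_A f dnu.
Since nu is a discrete measure concentrated on the atoms of X, the integral over A reduces to the sum
  mu(A) = sum_{x in A} f(x) * nu({x}).
Computing each term:
  x1: f(x1) * nu(x1) = 0 * 2 = 0.
  x2: f(x2) * nu(x2) = 2 * 5/2 = 5.
  x3: f(x3) * nu(x3) = 5 * 6 = 30.
  x4: f(x4) * nu(x4) = 2 * 4/3 = 8/3.
  x5: f(x5) * nu(x5) = 0 * 4 = 0.
  x6: f(x6) * nu(x6) = 3 * 2/3 = 2.
Summing: mu(A) = 0 + 5 + 30 + 8/3 + 0 + 2 = 119/3.

119/3


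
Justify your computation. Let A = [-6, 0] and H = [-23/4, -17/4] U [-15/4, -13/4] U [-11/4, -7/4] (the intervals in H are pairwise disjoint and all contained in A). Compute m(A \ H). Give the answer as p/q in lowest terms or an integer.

The ambient interval has length m(A) = 0 - (-6) = 6.
Since the holes are disjoint and sit inside A, by finite additivity
  m(H) = sum_i (b_i - a_i), and m(A \ H) = m(A) - m(H).
Computing the hole measures:
  m(H_1) = -17/4 - (-23/4) = 3/2.
  m(H_2) = -13/4 - (-15/4) = 1/2.
  m(H_3) = -7/4 - (-11/4) = 1.
Summed: m(H) = 3/2 + 1/2 + 1 = 3.
So m(A \ H) = 6 - 3 = 3.

3


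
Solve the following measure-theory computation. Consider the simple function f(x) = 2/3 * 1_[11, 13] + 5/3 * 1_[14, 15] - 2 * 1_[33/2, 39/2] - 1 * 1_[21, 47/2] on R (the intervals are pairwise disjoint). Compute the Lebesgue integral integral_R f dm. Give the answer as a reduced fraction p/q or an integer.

For a simple function f = sum_i c_i * 1_{A_i} with disjoint A_i,
  integral f dm = sum_i c_i * m(A_i).
Lengths of the A_i:
  m(A_1) = 13 - 11 = 2.
  m(A_2) = 15 - 14 = 1.
  m(A_3) = 39/2 - 33/2 = 3.
  m(A_4) = 47/2 - 21 = 5/2.
Contributions c_i * m(A_i):
  (2/3) * (2) = 4/3.
  (5/3) * (1) = 5/3.
  (-2) * (3) = -6.
  (-1) * (5/2) = -5/2.
Total: 4/3 + 5/3 - 6 - 5/2 = -11/2.

-11/2


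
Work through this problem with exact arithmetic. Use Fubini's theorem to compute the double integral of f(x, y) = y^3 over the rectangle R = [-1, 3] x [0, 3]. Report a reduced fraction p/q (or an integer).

f(x, y) is a tensor product of a function of x and a function of y, and both factors are bounded continuous (hence Lebesgue integrable) on the rectangle, so Fubini's theorem applies:
  integral_R f d(m x m) = (integral_a1^b1 1 dx) * (integral_a2^b2 y^3 dy).
Inner integral in x: integral_{-1}^{3} 1 dx = (3^1 - (-1)^1)/1
  = 4.
Inner integral in y: integral_{0}^{3} y^3 dy = (3^4 - 0^4)/4
  = 81/4.
Product: (4) * (81/4) = 81.

81


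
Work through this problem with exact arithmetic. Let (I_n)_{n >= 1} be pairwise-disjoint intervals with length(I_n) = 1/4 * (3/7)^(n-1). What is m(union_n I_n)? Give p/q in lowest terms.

By countable additivity of the Lebesgue measure on pairwise disjoint measurable sets,
  m(union_{n >= 1} I_n) = sum_{n >= 1} m(I_n) = sum_{n >= 1} a * r^(n-1),
  with a = 1/4 and r = 3/7.
Since 0 < r = 3/7 < 1, the geometric series converges:
  sum_{n >= 1} a * r^(n-1) = a / (1 - r).
  = 1/4 / (1 - 3/7)
  = 1/4 / (4/7)
  = 7/16.

7/16


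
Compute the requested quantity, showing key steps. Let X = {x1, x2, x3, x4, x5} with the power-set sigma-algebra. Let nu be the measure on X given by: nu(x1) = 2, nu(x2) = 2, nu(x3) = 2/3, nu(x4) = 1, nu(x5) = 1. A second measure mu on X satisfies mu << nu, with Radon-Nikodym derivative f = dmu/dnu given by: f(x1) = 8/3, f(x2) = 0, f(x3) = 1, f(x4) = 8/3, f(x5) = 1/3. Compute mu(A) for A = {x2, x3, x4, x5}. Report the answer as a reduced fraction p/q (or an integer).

By the defining property of the Radon-Nikodym derivative, for every measurable set A,
  mu(A) = integral_A f dnu.
Since nu is a discrete measure concentrated on the atoms of X, the integral over A reduces to the sum
  mu(A) = sum_{x in A} f(x) * nu({x}).
Computing each term:
  x2: f(x2) * nu(x2) = 0 * 2 = 0.
  x3: f(x3) * nu(x3) = 1 * 2/3 = 2/3.
  x4: f(x4) * nu(x4) = 8/3 * 1 = 8/3.
  x5: f(x5) * nu(x5) = 1/3 * 1 = 1/3.
Summing: mu(A) = 0 + 2/3 + 8/3 + 1/3 = 11/3.

11/3


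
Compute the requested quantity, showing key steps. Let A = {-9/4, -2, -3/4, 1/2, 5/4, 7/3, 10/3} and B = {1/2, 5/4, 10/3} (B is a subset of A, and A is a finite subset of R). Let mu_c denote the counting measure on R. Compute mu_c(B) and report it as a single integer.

Counting measure assigns mu_c(E) = |E| (number of elements) when E is finite.
B has 3 element(s), so mu_c(B) = 3.

3


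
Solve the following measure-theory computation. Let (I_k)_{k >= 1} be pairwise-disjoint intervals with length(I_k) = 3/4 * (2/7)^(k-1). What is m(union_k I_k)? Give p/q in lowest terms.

By countable additivity of the Lebesgue measure on pairwise disjoint measurable sets,
  m(union_{k >= 1} I_k) = sum_{k >= 1} m(I_k) = sum_{k >= 1} a * r^(k-1),
  with a = 3/4 and r = 2/7.
Since 0 < r = 2/7 < 1, the geometric series converges:
  sum_{k >= 1} a * r^(k-1) = a / (1 - r).
  = 3/4 / (1 - 2/7)
  = 3/4 / (5/7)
  = 21/20.

21/20


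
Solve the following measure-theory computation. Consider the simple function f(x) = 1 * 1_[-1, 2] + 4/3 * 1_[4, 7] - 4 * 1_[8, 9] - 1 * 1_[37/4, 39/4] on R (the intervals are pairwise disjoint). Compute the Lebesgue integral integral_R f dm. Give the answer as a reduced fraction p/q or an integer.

For a simple function f = sum_i c_i * 1_{A_i} with disjoint A_i,
  integral f dm = sum_i c_i * m(A_i).
Lengths of the A_i:
  m(A_1) = 2 - (-1) = 3.
  m(A_2) = 7 - 4 = 3.
  m(A_3) = 9 - 8 = 1.
  m(A_4) = 39/4 - 37/4 = 1/2.
Contributions c_i * m(A_i):
  (1) * (3) = 3.
  (4/3) * (3) = 4.
  (-4) * (1) = -4.
  (-1) * (1/2) = -1/2.
Total: 3 + 4 - 4 - 1/2 = 5/2.

5/2


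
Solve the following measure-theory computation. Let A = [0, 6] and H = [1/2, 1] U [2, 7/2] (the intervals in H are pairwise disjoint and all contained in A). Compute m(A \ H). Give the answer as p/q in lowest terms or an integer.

The ambient interval has length m(A) = 6 - 0 = 6.
Since the holes are disjoint and sit inside A, by finite additivity
  m(H) = sum_i (b_i - a_i), and m(A \ H) = m(A) - m(H).
Computing the hole measures:
  m(H_1) = 1 - 1/2 = 1/2.
  m(H_2) = 7/2 - 2 = 3/2.
Summed: m(H) = 1/2 + 3/2 = 2.
So m(A \ H) = 6 - 2 = 4.

4


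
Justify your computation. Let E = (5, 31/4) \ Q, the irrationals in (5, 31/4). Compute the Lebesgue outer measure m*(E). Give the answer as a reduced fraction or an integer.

The interval I = (5, 31/4) has m(I) = 31/4 - 5 = 11/4 (endpoints are measure-zero, so open/closed/half-open agree). Write I = (I cap Q) u (I \ Q). The rationals in I are countable, so m*(I cap Q) = 0 (cover each rational by intervals whose total length is arbitrarily small). By countable subadditivity m*(I) <= m*(I cap Q) + m*(I \ Q), hence m*(I \ Q) >= m(I) = 11/4. The reverse inequality m*(I \ Q) <= m*(I) = 11/4 is trivial since (I \ Q) is a subset of I. Therefore m*(I \ Q) = 11/4.

11/4


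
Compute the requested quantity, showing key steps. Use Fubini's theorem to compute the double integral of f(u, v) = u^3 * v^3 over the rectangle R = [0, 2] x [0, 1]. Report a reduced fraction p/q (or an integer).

f(u, v) is a tensor product of a function of u and a function of v, and both factors are bounded continuous (hence Lebesgue integrable) on the rectangle, so Fubini's theorem applies:
  integral_R f d(m x m) = (integral_a1^b1 u^3 du) * (integral_a2^b2 v^3 dv).
Inner integral in u: integral_{0}^{2} u^3 du = (2^4 - 0^4)/4
  = 4.
Inner integral in v: integral_{0}^{1} v^3 dv = (1^4 - 0^4)/4
  = 1/4.
Product: (4) * (1/4) = 1.

1


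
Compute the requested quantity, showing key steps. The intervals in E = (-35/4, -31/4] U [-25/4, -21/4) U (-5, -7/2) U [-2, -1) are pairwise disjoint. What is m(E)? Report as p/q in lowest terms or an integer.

For pairwise disjoint intervals, m(union_i I_i) = sum_i m(I_i),
and m is invariant under swapping open/closed endpoints (single points have measure 0).
So m(E) = sum_i (b_i - a_i).
  I_1 has length -31/4 - (-35/4) = 1.
  I_2 has length -21/4 - (-25/4) = 1.
  I_3 has length -7/2 - (-5) = 3/2.
  I_4 has length -1 - (-2) = 1.
Summing:
  m(E) = 1 + 1 + 3/2 + 1 = 9/2.

9/2


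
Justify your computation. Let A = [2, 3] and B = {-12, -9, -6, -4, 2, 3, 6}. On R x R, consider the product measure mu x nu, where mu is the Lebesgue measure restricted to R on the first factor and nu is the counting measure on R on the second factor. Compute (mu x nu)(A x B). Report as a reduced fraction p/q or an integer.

For a measurable rectangle A x B, the product measure satisfies
  (mu x nu)(A x B) = mu(A) * nu(B).
  mu(A) = 1.
  nu(B) = 7.
  (mu x nu)(A x B) = 1 * 7 = 7.

7


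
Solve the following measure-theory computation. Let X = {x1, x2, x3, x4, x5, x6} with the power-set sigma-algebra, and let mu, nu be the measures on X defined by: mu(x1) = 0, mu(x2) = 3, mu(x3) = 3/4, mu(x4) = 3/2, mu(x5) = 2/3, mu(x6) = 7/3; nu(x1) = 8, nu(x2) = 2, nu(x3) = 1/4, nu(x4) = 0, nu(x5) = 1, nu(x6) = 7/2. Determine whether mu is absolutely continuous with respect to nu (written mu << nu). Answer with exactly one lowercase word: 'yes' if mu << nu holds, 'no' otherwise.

mu << nu means: every nu-null measurable set is also mu-null; equivalently, for every atom x, if nu({x}) = 0 then mu({x}) = 0.
Checking each atom:
  x1: nu = 8 > 0 -> no constraint.
  x2: nu = 2 > 0 -> no constraint.
  x3: nu = 1/4 > 0 -> no constraint.
  x4: nu = 0, mu = 3/2 > 0 -> violates mu << nu.
  x5: nu = 1 > 0 -> no constraint.
  x6: nu = 7/2 > 0 -> no constraint.
The atom(s) x4 violate the condition (nu = 0 but mu > 0). Therefore mu is NOT absolutely continuous w.r.t. nu.

no


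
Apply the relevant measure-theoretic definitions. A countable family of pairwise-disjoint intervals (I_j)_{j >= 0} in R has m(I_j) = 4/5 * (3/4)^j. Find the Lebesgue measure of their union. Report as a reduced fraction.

By countable additivity of the Lebesgue measure on pairwise disjoint measurable sets,
  m(union_{j >= 0} I_j) = sum_{j >= 0} m(I_j) = sum_{j >= 0} a * r^j,
  with a = 4/5 and r = 3/4.
Since 0 < r = 3/4 < 1, the geometric series converges:
  sum_{j >= 0} a * r^j = a / (1 - r).
  = 4/5 / (1 - 3/4)
  = 4/5 / (1/4)
  = 16/5.

16/5


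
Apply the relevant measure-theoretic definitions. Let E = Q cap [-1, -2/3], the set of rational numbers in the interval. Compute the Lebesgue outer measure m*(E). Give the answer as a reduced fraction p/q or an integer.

E = Q cap [-1, -2/3] is a subset of Q, which is countable. Enumerate Q = {q_1, q_2, ...}; for any eps > 0, cover q_k by the open interval (q_k - eps/2^(k+1), q_k + eps/2^(k+1)), of length eps/2^k. The total cover length is sum_{k>=1} eps/2^k = eps. Hence m*(E) <= m*(Q) <= eps for every eps > 0, and since outer measure is non-negative, m*(E) = 0.

0


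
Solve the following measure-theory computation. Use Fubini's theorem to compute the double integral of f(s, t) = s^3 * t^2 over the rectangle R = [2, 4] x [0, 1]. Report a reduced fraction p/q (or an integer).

f(s, t) is a tensor product of a function of s and a function of t, and both factors are bounded continuous (hence Lebesgue integrable) on the rectangle, so Fubini's theorem applies:
  integral_R f d(m x m) = (integral_a1^b1 s^3 ds) * (integral_a2^b2 t^2 dt).
Inner integral in s: integral_{2}^{4} s^3 ds = (4^4 - 2^4)/4
  = 60.
Inner integral in t: integral_{0}^{1} t^2 dt = (1^3 - 0^3)/3
  = 1/3.
Product: (60) * (1/3) = 20.

20


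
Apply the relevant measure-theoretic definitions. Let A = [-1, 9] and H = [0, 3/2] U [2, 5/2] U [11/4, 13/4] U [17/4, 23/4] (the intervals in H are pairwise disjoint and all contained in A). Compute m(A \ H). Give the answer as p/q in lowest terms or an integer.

The ambient interval has length m(A) = 9 - (-1) = 10.
Since the holes are disjoint and sit inside A, by finite additivity
  m(H) = sum_i (b_i - a_i), and m(A \ H) = m(A) - m(H).
Computing the hole measures:
  m(H_1) = 3/2 - 0 = 3/2.
  m(H_2) = 5/2 - 2 = 1/2.
  m(H_3) = 13/4 - 11/4 = 1/2.
  m(H_4) = 23/4 - 17/4 = 3/2.
Summed: m(H) = 3/2 + 1/2 + 1/2 + 3/2 = 4.
So m(A \ H) = 10 - 4 = 6.

6


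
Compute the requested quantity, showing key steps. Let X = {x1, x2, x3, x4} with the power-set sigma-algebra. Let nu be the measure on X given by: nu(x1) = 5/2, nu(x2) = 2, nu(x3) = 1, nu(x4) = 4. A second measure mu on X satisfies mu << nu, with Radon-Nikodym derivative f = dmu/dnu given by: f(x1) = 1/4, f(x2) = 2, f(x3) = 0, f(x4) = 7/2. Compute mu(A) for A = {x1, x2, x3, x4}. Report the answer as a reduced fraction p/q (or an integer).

By the defining property of the Radon-Nikodym derivative, for every measurable set A,
  mu(A) = integral_A f dnu.
Since nu is a discrete measure concentrated on the atoms of X, the integral over A reduces to the sum
  mu(A) = sum_{x in A} f(x) * nu({x}).
Computing each term:
  x1: f(x1) * nu(x1) = 1/4 * 5/2 = 5/8.
  x2: f(x2) * nu(x2) = 2 * 2 = 4.
  x3: f(x3) * nu(x3) = 0 * 1 = 0.
  x4: f(x4) * nu(x4) = 7/2 * 4 = 14.
Summing: mu(A) = 5/8 + 4 + 0 + 14 = 149/8.

149/8


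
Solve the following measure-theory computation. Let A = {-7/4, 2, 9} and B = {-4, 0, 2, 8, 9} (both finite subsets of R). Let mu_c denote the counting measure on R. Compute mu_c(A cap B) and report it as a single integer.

Counting measure on a finite set equals cardinality. mu_c(A cap B) = |A cap B| (elements appearing in both).
Enumerating the elements of A that also lie in B gives 2 element(s).
So mu_c(A cap B) = 2.

2


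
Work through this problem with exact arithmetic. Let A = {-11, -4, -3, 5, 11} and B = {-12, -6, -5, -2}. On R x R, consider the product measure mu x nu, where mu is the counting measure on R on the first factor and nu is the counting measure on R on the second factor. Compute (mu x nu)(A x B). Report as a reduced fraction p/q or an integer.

For a measurable rectangle A x B, the product measure satisfies
  (mu x nu)(A x B) = mu(A) * nu(B).
  mu(A) = 5.
  nu(B) = 4.
  (mu x nu)(A x B) = 5 * 4 = 20.

20


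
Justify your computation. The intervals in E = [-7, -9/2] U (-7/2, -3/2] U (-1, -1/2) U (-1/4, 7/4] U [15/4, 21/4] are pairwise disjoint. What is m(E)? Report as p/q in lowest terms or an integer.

For pairwise disjoint intervals, m(union_i I_i) = sum_i m(I_i),
and m is invariant under swapping open/closed endpoints (single points have measure 0).
So m(E) = sum_i (b_i - a_i).
  I_1 has length -9/2 - (-7) = 5/2.
  I_2 has length -3/2 - (-7/2) = 2.
  I_3 has length -1/2 - (-1) = 1/2.
  I_4 has length 7/4 - (-1/4) = 2.
  I_5 has length 21/4 - 15/4 = 3/2.
Summing:
  m(E) = 5/2 + 2 + 1/2 + 2 + 3/2 = 17/2.

17/2


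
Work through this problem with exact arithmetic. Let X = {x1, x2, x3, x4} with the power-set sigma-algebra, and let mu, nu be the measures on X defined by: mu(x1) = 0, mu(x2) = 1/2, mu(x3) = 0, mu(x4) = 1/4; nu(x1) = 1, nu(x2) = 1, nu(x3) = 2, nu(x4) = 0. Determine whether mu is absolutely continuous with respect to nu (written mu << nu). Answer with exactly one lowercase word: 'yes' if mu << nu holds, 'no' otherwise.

mu << nu means: every nu-null measurable set is also mu-null; equivalently, for every atom x, if nu({x}) = 0 then mu({x}) = 0.
Checking each atom:
  x1: nu = 1 > 0 -> no constraint.
  x2: nu = 1 > 0 -> no constraint.
  x3: nu = 2 > 0 -> no constraint.
  x4: nu = 0, mu = 1/4 > 0 -> violates mu << nu.
The atom(s) x4 violate the condition (nu = 0 but mu > 0). Therefore mu is NOT absolutely continuous w.r.t. nu.

no
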